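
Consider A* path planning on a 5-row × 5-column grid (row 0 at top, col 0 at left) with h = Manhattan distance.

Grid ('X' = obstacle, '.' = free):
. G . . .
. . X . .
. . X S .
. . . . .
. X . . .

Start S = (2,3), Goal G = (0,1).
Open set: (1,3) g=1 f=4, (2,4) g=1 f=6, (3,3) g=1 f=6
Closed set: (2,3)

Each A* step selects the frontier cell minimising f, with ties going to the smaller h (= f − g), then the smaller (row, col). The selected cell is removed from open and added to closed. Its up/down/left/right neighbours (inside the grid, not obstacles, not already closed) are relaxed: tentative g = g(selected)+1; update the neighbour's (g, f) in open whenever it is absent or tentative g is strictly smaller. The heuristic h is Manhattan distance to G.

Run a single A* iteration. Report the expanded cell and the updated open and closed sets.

expanded=(1,3); open=[(0,3) g=2 f=4, (1,4) g=2 f=6, (2,4) g=1 f=6, (3,3) g=1 f=6]; closed=[(1,3), (2,3)]

step 1: expand (1,3) (f=4, h=3) → closed; open now [(0,3) g=2 f=4, (1,4) g=2 f=6, (2,4) g=1 f=6, (3,3) g=1 f=6]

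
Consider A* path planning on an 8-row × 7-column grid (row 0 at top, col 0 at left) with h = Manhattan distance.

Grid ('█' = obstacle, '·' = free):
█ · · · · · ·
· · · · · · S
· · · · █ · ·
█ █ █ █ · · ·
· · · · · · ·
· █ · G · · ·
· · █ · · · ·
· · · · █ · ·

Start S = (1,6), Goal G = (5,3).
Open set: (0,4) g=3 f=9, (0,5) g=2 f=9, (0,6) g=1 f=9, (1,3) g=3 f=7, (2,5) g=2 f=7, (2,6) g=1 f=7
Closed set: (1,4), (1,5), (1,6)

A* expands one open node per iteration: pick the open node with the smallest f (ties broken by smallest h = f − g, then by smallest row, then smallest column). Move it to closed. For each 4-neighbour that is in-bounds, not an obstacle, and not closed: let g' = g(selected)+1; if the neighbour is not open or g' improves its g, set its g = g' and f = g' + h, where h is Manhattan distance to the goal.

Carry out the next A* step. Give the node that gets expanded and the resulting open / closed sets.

step 1: expand (1,3) (f=7, h=4) → closed; open now [(0,3) g=4 f=9, (0,4) g=3 f=9, (0,5) g=2 f=9, (0,6) g=1 f=9, (1,2) g=4 f=9, (2,3) g=4 f=7, (2,5) g=2 f=7, (2,6) g=1 f=7]

expanded=(1,3); open=[(0,3) g=4 f=9, (0,4) g=3 f=9, (0,5) g=2 f=9, (0,6) g=1 f=9, (1,2) g=4 f=9, (2,3) g=4 f=7, (2,5) g=2 f=7, (2,6) g=1 f=7]; closed=[(1,3), (1,4), (1,5), (1,6)]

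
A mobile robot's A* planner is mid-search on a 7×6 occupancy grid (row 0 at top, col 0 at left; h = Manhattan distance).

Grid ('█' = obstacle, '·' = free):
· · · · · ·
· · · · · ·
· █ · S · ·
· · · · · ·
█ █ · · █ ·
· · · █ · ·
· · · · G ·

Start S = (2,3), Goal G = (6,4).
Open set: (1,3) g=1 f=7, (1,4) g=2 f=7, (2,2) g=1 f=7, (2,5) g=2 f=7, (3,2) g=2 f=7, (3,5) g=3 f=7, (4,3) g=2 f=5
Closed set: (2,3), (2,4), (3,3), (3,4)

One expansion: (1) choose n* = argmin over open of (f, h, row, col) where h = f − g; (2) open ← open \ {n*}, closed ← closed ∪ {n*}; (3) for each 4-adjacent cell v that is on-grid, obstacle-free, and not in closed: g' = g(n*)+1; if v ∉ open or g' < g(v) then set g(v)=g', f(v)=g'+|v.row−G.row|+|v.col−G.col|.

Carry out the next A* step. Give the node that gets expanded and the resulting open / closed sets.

expanded=(4,3); open=[(1,3) g=1 f=7, (1,4) g=2 f=7, (2,2) g=1 f=7, (2,5) g=2 f=7, (3,2) g=2 f=7, (3,5) g=3 f=7, (4,2) g=3 f=7]; closed=[(2,3), (2,4), (3,3), (3,4), (4,3)]

step 1: expand (4,3) (f=5, h=3) → closed; open now [(1,3) g=1 f=7, (1,4) g=2 f=7, (2,2) g=1 f=7, (2,5) g=2 f=7, (3,2) g=2 f=7, (3,5) g=3 f=7, (4,2) g=3 f=7]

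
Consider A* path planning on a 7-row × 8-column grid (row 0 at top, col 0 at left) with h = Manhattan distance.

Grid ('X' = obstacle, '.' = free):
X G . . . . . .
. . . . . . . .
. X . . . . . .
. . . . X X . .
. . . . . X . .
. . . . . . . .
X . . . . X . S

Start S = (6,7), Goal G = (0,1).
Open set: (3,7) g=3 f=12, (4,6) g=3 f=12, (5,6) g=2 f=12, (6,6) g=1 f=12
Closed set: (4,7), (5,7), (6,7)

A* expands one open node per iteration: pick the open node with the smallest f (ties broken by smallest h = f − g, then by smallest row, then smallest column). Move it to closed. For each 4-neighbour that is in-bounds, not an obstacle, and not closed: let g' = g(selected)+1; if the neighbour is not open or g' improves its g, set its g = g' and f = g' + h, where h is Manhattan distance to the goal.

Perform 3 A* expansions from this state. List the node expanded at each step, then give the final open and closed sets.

step 1: expand (3,7) (f=12, h=9) → closed; open now [(2,7) g=4 f=12, (3,6) g=4 f=12, (4,6) g=3 f=12, (5,6) g=2 f=12, (6,6) g=1 f=12]
step 2: expand (2,7) (f=12, h=8) → closed; open now [(1,7) g=5 f=12, (2,6) g=5 f=12, (3,6) g=4 f=12, (4,6) g=3 f=12, (5,6) g=2 f=12, (6,6) g=1 f=12]
step 3: expand (1,7) (f=12, h=7) → closed; open now [(0,7) g=6 f=12, (1,6) g=6 f=12, (2,6) g=5 f=12, (3,6) g=4 f=12, (4,6) g=3 f=12, (5,6) g=2 f=12, (6,6) g=1 f=12]

order=[(3,7) → (2,7) → (1,7)]; open=[(0,7) g=6 f=12, (1,6) g=6 f=12, (2,6) g=5 f=12, (3,6) g=4 f=12, (4,6) g=3 f=12, (5,6) g=2 f=12, (6,6) g=1 f=12]; closed=[(1,7), (2,7), (3,7), (4,7), (5,7), (6,7)]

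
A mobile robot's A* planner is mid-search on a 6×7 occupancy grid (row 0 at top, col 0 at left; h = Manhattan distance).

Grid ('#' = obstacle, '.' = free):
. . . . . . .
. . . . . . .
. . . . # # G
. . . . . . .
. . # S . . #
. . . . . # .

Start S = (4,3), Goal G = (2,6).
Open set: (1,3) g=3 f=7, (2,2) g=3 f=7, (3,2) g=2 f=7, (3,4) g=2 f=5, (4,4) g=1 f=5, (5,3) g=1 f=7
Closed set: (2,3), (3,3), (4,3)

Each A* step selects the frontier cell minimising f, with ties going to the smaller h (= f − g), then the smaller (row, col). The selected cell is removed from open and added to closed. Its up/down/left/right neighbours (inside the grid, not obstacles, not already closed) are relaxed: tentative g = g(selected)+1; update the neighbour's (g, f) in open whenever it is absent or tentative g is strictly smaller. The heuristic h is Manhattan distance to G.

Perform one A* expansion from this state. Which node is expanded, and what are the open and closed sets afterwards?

expanded=(3,4); open=[(1,3) g=3 f=7, (2,2) g=3 f=7, (3,2) g=2 f=7, (3,5) g=3 f=5, (4,4) g=1 f=5, (5,3) g=1 f=7]; closed=[(2,3), (3,3), (3,4), (4,3)]

step 1: expand (3,4) (f=5, h=3) → closed; open now [(1,3) g=3 f=7, (2,2) g=3 f=7, (3,2) g=2 f=7, (3,5) g=3 f=5, (4,4) g=1 f=5, (5,3) g=1 f=7]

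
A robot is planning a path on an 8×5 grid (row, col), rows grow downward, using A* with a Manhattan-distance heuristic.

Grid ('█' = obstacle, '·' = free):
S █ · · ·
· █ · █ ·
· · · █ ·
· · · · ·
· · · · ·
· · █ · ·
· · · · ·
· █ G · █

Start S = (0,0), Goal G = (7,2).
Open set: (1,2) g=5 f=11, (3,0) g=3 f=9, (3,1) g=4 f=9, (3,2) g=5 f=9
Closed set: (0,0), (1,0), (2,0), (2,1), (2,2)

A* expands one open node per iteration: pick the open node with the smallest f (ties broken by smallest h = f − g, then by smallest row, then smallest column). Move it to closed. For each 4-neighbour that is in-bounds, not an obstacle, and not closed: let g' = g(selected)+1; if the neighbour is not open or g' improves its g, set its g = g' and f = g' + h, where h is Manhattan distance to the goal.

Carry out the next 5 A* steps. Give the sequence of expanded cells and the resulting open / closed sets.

order=[(3,2) → (4,2) → (3,1) → (4,1) → (5,1)]; open=[(1,2) g=5 f=11, (3,0) g=3 f=9, (3,3) g=6 f=11, (4,0) g=6 f=11, (4,3) g=7 f=11, (5,0) g=7 f=11, (6,1) g=7 f=9]; closed=[(0,0), (1,0), (2,0), (2,1), (2,2), (3,1), (3,2), (4,1), (4,2), (5,1)]

step 1: expand (3,2) (f=9, h=4) → closed; open now [(1,2) g=5 f=11, (3,0) g=3 f=9, (3,1) g=4 f=9, (3,3) g=6 f=11, (4,2) g=6 f=9]
step 2: expand (4,2) (f=9, h=3) → closed; open now [(1,2) g=5 f=11, (3,0) g=3 f=9, (3,1) g=4 f=9, (3,3) g=6 f=11, (4,1) g=7 f=11, (4,3) g=7 f=11]
step 3: expand (3,1) (f=9, h=5) → closed; open now [(1,2) g=5 f=11, (3,0) g=3 f=9, (3,3) g=6 f=11, (4,1) g=5 f=9, (4,3) g=7 f=11]
step 4: expand (4,1) (f=9, h=4) → closed; open now [(1,2) g=5 f=11, (3,0) g=3 f=9, (3,3) g=6 f=11, (4,0) g=6 f=11, (4,3) g=7 f=11, (5,1) g=6 f=9]
step 5: expand (5,1) (f=9, h=3) → closed; open now [(1,2) g=5 f=11, (3,0) g=3 f=9, (3,3) g=6 f=11, (4,0) g=6 f=11, (4,3) g=7 f=11, (5,0) g=7 f=11, (6,1) g=7 f=9]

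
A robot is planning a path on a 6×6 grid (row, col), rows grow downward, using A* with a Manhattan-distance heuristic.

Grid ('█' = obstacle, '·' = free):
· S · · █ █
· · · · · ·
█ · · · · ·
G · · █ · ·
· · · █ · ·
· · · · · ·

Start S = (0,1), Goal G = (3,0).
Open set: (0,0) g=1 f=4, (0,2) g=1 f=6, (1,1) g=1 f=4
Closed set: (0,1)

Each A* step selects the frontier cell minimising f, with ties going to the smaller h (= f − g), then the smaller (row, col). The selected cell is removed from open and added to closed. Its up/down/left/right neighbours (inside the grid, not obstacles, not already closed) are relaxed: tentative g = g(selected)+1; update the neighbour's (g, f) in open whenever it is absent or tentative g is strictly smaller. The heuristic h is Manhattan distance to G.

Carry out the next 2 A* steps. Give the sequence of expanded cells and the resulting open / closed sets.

order=[(0,0) → (1,0)]; open=[(0,2) g=1 f=6, (1,1) g=1 f=4]; closed=[(0,0), (0,1), (1,0)]

step 1: expand (0,0) (f=4, h=3) → closed; open now [(0,2) g=1 f=6, (1,0) g=2 f=4, (1,1) g=1 f=4]
step 2: expand (1,0) (f=4, h=2) → closed; open now [(0,2) g=1 f=6, (1,1) g=1 f=4]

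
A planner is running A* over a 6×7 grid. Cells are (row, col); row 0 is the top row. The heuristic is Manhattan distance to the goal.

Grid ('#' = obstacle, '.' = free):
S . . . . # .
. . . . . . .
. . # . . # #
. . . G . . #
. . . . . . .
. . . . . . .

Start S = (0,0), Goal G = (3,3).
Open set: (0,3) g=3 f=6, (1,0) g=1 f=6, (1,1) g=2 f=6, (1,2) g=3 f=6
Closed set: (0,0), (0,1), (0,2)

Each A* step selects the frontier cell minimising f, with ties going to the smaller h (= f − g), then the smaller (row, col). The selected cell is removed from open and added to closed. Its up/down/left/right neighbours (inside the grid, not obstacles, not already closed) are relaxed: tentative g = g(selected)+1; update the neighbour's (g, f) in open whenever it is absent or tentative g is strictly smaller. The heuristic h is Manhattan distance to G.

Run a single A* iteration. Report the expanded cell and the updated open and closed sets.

expanded=(0,3); open=[(0,4) g=4 f=8, (1,0) g=1 f=6, (1,1) g=2 f=6, (1,2) g=3 f=6, (1,3) g=4 f=6]; closed=[(0,0), (0,1), (0,2), (0,3)]

step 1: expand (0,3) (f=6, h=3) → closed; open now [(0,4) g=4 f=8, (1,0) g=1 f=6, (1,1) g=2 f=6, (1,2) g=3 f=6, (1,3) g=4 f=6]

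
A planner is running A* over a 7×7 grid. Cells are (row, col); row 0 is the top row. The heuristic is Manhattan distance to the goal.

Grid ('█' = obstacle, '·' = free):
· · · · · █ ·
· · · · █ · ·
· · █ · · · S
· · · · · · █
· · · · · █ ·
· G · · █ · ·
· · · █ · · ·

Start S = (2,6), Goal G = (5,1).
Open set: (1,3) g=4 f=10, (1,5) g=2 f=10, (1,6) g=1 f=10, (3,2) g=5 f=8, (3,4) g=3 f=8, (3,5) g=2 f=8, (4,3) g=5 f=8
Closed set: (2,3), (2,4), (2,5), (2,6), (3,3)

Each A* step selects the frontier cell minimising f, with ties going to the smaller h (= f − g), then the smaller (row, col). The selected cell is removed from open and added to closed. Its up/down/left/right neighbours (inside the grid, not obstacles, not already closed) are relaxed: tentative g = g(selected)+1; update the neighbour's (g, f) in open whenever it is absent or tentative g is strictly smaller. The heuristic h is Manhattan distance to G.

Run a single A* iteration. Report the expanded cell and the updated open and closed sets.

step 1: expand (3,2) (f=8, h=3) → closed; open now [(1,3) g=4 f=10, (1,5) g=2 f=10, (1,6) g=1 f=10, (3,1) g=6 f=8, (3,4) g=3 f=8, (3,5) g=2 f=8, (4,2) g=6 f=8, (4,3) g=5 f=8]

expanded=(3,2); open=[(1,3) g=4 f=10, (1,5) g=2 f=10, (1,6) g=1 f=10, (3,1) g=6 f=8, (3,4) g=3 f=8, (3,5) g=2 f=8, (4,2) g=6 f=8, (4,3) g=5 f=8]; closed=[(2,3), (2,4), (2,5), (2,6), (3,2), (3,3)]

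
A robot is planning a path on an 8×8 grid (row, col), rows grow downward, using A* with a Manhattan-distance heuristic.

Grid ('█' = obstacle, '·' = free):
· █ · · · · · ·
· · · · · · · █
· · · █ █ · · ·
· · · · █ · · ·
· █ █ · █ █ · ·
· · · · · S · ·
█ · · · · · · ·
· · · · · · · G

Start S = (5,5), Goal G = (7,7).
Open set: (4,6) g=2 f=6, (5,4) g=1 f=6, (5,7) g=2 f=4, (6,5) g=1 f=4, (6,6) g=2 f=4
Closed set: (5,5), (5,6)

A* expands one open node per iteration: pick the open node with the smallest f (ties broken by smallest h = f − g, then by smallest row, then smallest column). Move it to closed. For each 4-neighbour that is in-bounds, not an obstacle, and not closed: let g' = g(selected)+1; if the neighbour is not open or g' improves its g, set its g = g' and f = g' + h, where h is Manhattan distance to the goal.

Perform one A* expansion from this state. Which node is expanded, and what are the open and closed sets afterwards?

expanded=(5,7); open=[(4,6) g=2 f=6, (4,7) g=3 f=6, (5,4) g=1 f=6, (6,5) g=1 f=4, (6,6) g=2 f=4, (6,7) g=3 f=4]; closed=[(5,5), (5,6), (5,7)]

step 1: expand (5,7) (f=4, h=2) → closed; open now [(4,6) g=2 f=6, (4,7) g=3 f=6, (5,4) g=1 f=6, (6,5) g=1 f=4, (6,6) g=2 f=4, (6,7) g=3 f=4]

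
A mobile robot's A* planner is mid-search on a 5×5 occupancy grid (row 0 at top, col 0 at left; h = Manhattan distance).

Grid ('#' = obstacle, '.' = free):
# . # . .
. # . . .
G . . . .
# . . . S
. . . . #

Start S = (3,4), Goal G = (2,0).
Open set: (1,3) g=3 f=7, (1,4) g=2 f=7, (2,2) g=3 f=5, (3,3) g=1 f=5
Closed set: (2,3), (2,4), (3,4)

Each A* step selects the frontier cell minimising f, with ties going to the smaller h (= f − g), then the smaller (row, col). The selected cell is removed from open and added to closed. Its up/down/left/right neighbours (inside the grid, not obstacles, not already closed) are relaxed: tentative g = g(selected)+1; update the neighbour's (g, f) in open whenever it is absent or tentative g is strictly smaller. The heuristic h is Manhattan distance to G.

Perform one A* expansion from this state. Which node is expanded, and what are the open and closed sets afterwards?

step 1: expand (2,2) (f=5, h=2) → closed; open now [(1,2) g=4 f=7, (1,3) g=3 f=7, (1,4) g=2 f=7, (2,1) g=4 f=5, (3,2) g=4 f=7, (3,3) g=1 f=5]

expanded=(2,2); open=[(1,2) g=4 f=7, (1,3) g=3 f=7, (1,4) g=2 f=7, (2,1) g=4 f=5, (3,2) g=4 f=7, (3,3) g=1 f=5]; closed=[(2,2), (2,3), (2,4), (3,4)]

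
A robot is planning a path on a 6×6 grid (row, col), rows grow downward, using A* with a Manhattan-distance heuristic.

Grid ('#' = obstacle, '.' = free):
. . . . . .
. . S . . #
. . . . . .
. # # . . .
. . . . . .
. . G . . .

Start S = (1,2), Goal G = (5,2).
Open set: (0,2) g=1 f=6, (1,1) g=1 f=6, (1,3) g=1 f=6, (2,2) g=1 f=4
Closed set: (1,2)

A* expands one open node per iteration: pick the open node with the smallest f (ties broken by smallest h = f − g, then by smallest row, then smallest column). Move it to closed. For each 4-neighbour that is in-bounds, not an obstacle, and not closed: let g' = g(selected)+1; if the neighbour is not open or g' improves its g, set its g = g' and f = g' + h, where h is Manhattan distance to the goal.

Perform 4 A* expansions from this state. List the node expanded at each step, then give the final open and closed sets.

step 1: expand (2,2) (f=4, h=3) → closed; open now [(0,2) g=1 f=6, (1,1) g=1 f=6, (1,3) g=1 f=6, (2,1) g=2 f=6, (2,3) g=2 f=6]
step 2: expand (2,1) (f=6, h=4) → closed; open now [(0,2) g=1 f=6, (1,1) g=1 f=6, (1,3) g=1 f=6, (2,0) g=3 f=8, (2,3) g=2 f=6]
step 3: expand (2,3) (f=6, h=4) → closed; open now [(0,2) g=1 f=6, (1,1) g=1 f=6, (1,3) g=1 f=6, (2,0) g=3 f=8, (2,4) g=3 f=8, (3,3) g=3 f=6]
step 4: expand (3,3) (f=6, h=3) → closed; open now [(0,2) g=1 f=6, (1,1) g=1 f=6, (1,3) g=1 f=6, (2,0) g=3 f=8, (2,4) g=3 f=8, (3,4) g=4 f=8, (4,3) g=4 f=6]

order=[(2,2) → (2,1) → (2,3) → (3,3)]; open=[(0,2) g=1 f=6, (1,1) g=1 f=6, (1,3) g=1 f=6, (2,0) g=3 f=8, (2,4) g=3 f=8, (3,4) g=4 f=8, (4,3) g=4 f=6]; closed=[(1,2), (2,1), (2,2), (2,3), (3,3)]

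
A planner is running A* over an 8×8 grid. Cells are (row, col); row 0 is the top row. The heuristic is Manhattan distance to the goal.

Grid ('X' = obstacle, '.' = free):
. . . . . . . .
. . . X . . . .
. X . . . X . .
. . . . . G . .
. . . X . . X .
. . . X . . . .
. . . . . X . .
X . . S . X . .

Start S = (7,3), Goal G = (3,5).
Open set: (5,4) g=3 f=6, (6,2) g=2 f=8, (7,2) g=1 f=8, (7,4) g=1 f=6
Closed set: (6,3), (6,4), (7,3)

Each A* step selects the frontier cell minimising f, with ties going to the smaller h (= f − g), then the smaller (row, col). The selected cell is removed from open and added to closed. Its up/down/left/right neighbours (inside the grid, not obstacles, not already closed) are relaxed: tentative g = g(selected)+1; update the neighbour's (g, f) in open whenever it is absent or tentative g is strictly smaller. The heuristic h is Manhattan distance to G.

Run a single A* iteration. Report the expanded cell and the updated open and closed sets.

expanded=(5,4); open=[(4,4) g=4 f=6, (5,5) g=4 f=6, (6,2) g=2 f=8, (7,2) g=1 f=8, (7,4) g=1 f=6]; closed=[(5,4), (6,3), (6,4), (7,3)]

step 1: expand (5,4) (f=6, h=3) → closed; open now [(4,4) g=4 f=6, (5,5) g=4 f=6, (6,2) g=2 f=8, (7,2) g=1 f=8, (7,4) g=1 f=6]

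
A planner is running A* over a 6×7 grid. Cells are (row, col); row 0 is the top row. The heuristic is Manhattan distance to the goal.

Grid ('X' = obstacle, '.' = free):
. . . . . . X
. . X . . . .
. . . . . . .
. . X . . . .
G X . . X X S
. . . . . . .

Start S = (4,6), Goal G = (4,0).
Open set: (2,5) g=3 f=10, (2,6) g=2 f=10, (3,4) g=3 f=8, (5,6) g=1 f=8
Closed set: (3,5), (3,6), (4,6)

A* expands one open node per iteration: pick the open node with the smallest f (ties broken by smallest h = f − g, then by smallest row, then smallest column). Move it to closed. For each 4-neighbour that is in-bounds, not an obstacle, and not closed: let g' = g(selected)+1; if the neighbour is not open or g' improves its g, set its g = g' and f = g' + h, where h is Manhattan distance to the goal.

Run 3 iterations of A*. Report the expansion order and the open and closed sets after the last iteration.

step 1: expand (3,4) (f=8, h=5) → closed; open now [(2,4) g=4 f=10, (2,5) g=3 f=10, (2,6) g=2 f=10, (3,3) g=4 f=8, (5,6) g=1 f=8]
step 2: expand (3,3) (f=8, h=4) → closed; open now [(2,3) g=5 f=10, (2,4) g=4 f=10, (2,5) g=3 f=10, (2,6) g=2 f=10, (4,3) g=5 f=8, (5,6) g=1 f=8]
step 3: expand (4,3) (f=8, h=3) → closed; open now [(2,3) g=5 f=10, (2,4) g=4 f=10, (2,5) g=3 f=10, (2,6) g=2 f=10, (4,2) g=6 f=8, (5,3) g=6 f=10, (5,6) g=1 f=8]

order=[(3,4) → (3,3) → (4,3)]; open=[(2,3) g=5 f=10, (2,4) g=4 f=10, (2,5) g=3 f=10, (2,6) g=2 f=10, (4,2) g=6 f=8, (5,3) g=6 f=10, (5,6) g=1 f=8]; closed=[(3,3), (3,4), (3,5), (3,6), (4,3), (4,6)]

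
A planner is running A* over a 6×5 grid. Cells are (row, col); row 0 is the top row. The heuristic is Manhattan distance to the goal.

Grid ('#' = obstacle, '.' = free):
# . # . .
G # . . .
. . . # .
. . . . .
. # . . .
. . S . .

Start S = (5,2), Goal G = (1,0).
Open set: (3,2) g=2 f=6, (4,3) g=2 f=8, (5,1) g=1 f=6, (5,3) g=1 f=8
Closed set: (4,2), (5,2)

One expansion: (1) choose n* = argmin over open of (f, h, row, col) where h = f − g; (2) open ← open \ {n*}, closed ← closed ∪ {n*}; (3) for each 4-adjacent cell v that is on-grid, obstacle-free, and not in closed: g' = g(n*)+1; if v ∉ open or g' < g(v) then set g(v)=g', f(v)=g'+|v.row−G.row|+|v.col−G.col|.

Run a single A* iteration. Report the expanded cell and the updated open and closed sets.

step 1: expand (3,2) (f=6, h=4) → closed; open now [(2,2) g=3 f=6, (3,1) g=3 f=6, (3,3) g=3 f=8, (4,3) g=2 f=8, (5,1) g=1 f=6, (5,3) g=1 f=8]

expanded=(3,2); open=[(2,2) g=3 f=6, (3,1) g=3 f=6, (3,3) g=3 f=8, (4,3) g=2 f=8, (5,1) g=1 f=6, (5,3) g=1 f=8]; closed=[(3,2), (4,2), (5,2)]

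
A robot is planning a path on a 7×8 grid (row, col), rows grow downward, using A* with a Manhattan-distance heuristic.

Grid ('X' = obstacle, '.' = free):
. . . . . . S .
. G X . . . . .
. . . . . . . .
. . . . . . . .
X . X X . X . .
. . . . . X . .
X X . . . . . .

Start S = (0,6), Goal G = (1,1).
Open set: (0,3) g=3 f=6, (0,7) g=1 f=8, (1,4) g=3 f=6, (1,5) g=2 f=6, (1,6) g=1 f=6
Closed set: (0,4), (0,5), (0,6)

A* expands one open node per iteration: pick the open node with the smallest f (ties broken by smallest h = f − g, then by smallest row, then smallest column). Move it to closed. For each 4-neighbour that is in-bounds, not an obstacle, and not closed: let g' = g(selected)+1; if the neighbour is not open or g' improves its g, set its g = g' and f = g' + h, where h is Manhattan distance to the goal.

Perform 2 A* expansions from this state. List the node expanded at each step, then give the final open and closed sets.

order=[(0,3) → (0,2)]; open=[(0,1) g=5 f=6, (0,7) g=1 f=8, (1,3) g=4 f=6, (1,4) g=3 f=6, (1,5) g=2 f=6, (1,6) g=1 f=6]; closed=[(0,2), (0,3), (0,4), (0,5), (0,6)]

step 1: expand (0,3) (f=6, h=3) → closed; open now [(0,2) g=4 f=6, (0,7) g=1 f=8, (1,3) g=4 f=6, (1,4) g=3 f=6, (1,5) g=2 f=6, (1,6) g=1 f=6]
step 2: expand (0,2) (f=6, h=2) → closed; open now [(0,1) g=5 f=6, (0,7) g=1 f=8, (1,3) g=4 f=6, (1,4) g=3 f=6, (1,5) g=2 f=6, (1,6) g=1 f=6]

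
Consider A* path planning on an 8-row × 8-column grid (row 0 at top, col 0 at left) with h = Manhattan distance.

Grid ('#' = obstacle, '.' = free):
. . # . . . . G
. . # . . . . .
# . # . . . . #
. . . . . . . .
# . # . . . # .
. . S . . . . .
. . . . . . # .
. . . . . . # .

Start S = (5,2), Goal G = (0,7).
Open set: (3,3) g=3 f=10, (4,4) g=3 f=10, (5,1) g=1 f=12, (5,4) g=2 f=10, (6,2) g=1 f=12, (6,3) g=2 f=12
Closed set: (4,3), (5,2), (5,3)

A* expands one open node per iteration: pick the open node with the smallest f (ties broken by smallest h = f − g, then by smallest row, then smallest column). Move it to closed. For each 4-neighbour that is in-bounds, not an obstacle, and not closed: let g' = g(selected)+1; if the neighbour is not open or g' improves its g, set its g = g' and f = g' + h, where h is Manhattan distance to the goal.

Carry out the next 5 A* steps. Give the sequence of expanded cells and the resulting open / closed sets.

order=[(3,3) → (2,3) → (1,3) → (0,3) → (0,4)]; open=[(0,5) g=8 f=10, (1,4) g=6 f=10, (2,4) g=5 f=10, (3,2) g=4 f=12, (3,4) g=4 f=10, (4,4) g=3 f=10, (5,1) g=1 f=12, (5,4) g=2 f=10, (6,2) g=1 f=12, (6,3) g=2 f=12]; closed=[(0,3), (0,4), (1,3), (2,3), (3,3), (4,3), (5,2), (5,3)]

step 1: expand (3,3) (f=10, h=7) → closed; open now [(2,3) g=4 f=10, (3,2) g=4 f=12, (3,4) g=4 f=10, (4,4) g=3 f=10, (5,1) g=1 f=12, (5,4) g=2 f=10, (6,2) g=1 f=12, (6,3) g=2 f=12]
step 2: expand (2,3) (f=10, h=6) → closed; open now [(1,3) g=5 f=10, (2,4) g=5 f=10, (3,2) g=4 f=12, (3,4) g=4 f=10, (4,4) g=3 f=10, (5,1) g=1 f=12, (5,4) g=2 f=10, (6,2) g=1 f=12, (6,3) g=2 f=12]
step 3: expand (1,3) (f=10, h=5) → closed; open now [(0,3) g=6 f=10, (1,4) g=6 f=10, (2,4) g=5 f=10, (3,2) g=4 f=12, (3,4) g=4 f=10, (4,4) g=3 f=10, (5,1) g=1 f=12, (5,4) g=2 f=10, (6,2) g=1 f=12, (6,3) g=2 f=12]
step 4: expand (0,3) (f=10, h=4) → closed; open now [(0,4) g=7 f=10, (1,4) g=6 f=10, (2,4) g=5 f=10, (3,2) g=4 f=12, (3,4) g=4 f=10, (4,4) g=3 f=10, (5,1) g=1 f=12, (5,4) g=2 f=10, (6,2) g=1 f=12, (6,3) g=2 f=12]
step 5: expand (0,4) (f=10, h=3) → closed; open now [(0,5) g=8 f=10, (1,4) g=6 f=10, (2,4) g=5 f=10, (3,2) g=4 f=12, (3,4) g=4 f=10, (4,4) g=3 f=10, (5,1) g=1 f=12, (5,4) g=2 f=10, (6,2) g=1 f=12, (6,3) g=2 f=12]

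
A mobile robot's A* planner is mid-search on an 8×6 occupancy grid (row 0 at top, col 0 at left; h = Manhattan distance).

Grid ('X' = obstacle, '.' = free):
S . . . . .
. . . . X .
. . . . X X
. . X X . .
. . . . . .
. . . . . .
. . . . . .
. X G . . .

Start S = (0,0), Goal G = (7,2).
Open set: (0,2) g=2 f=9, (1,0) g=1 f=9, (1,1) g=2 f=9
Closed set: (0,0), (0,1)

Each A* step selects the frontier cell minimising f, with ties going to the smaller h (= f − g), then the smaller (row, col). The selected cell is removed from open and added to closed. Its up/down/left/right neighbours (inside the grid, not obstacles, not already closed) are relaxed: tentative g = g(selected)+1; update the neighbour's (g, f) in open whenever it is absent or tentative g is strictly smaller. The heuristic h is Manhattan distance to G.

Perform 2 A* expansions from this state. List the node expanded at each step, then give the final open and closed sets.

order=[(0,2) → (1,2)]; open=[(0,3) g=3 f=11, (1,0) g=1 f=9, (1,1) g=2 f=9, (1,3) g=4 f=11, (2,2) g=4 f=9]; closed=[(0,0), (0,1), (0,2), (1,2)]

step 1: expand (0,2) (f=9, h=7) → closed; open now [(0,3) g=3 f=11, (1,0) g=1 f=9, (1,1) g=2 f=9, (1,2) g=3 f=9]
step 2: expand (1,2) (f=9, h=6) → closed; open now [(0,3) g=3 f=11, (1,0) g=1 f=9, (1,1) g=2 f=9, (1,3) g=4 f=11, (2,2) g=4 f=9]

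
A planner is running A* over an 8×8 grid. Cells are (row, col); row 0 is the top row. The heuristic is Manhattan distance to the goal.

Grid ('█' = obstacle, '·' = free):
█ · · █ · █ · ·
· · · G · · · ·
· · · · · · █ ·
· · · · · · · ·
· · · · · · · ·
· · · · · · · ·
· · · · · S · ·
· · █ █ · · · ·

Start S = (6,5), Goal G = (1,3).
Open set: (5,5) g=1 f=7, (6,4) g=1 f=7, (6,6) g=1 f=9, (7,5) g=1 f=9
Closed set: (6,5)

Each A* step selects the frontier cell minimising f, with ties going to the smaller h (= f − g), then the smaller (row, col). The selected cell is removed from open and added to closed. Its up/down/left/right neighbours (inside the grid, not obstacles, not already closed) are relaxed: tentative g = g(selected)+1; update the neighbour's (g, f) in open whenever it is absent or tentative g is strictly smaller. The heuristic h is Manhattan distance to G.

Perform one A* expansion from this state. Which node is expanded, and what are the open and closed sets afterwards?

step 1: expand (5,5) (f=7, h=6) → closed; open now [(4,5) g=2 f=7, (5,4) g=2 f=7, (5,6) g=2 f=9, (6,4) g=1 f=7, (6,6) g=1 f=9, (7,5) g=1 f=9]

expanded=(5,5); open=[(4,5) g=2 f=7, (5,4) g=2 f=7, (5,6) g=2 f=9, (6,4) g=1 f=7, (6,6) g=1 f=9, (7,5) g=1 f=9]; closed=[(5,5), (6,5)]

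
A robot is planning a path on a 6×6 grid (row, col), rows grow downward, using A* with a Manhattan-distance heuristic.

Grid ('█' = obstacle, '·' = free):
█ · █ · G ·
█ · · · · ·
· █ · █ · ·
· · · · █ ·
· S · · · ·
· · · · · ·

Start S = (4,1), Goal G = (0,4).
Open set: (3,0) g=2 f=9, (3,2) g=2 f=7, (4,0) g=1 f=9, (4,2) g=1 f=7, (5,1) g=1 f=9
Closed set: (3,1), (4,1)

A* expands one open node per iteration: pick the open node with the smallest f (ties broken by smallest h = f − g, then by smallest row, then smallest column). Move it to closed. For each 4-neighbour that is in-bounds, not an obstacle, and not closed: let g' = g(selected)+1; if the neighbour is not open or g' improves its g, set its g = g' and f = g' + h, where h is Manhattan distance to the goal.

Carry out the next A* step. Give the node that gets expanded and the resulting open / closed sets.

step 1: expand (3,2) (f=7, h=5) → closed; open now [(2,2) g=3 f=7, (3,0) g=2 f=9, (3,3) g=3 f=7, (4,0) g=1 f=9, (4,2) g=1 f=7, (5,1) g=1 f=9]

expanded=(3,2); open=[(2,2) g=3 f=7, (3,0) g=2 f=9, (3,3) g=3 f=7, (4,0) g=1 f=9, (4,2) g=1 f=7, (5,1) g=1 f=9]; closed=[(3,1), (3,2), (4,1)]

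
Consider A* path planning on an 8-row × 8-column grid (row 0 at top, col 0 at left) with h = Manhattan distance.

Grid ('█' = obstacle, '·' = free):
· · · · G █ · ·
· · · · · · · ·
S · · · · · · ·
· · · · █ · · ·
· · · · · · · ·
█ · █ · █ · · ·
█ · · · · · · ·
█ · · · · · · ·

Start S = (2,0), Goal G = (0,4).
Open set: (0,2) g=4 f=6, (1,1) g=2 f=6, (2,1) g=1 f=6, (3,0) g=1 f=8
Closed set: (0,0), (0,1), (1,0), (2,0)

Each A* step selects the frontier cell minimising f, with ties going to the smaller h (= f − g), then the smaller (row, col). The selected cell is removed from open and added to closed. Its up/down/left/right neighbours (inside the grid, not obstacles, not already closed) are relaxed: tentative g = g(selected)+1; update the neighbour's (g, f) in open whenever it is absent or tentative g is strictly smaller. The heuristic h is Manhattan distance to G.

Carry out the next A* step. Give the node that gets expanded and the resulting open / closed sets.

expanded=(0,2); open=[(0,3) g=5 f=6, (1,1) g=2 f=6, (1,2) g=5 f=8, (2,1) g=1 f=6, (3,0) g=1 f=8]; closed=[(0,0), (0,1), (0,2), (1,0), (2,0)]

step 1: expand (0,2) (f=6, h=2) → closed; open now [(0,3) g=5 f=6, (1,1) g=2 f=6, (1,2) g=5 f=8, (2,1) g=1 f=6, (3,0) g=1 f=8]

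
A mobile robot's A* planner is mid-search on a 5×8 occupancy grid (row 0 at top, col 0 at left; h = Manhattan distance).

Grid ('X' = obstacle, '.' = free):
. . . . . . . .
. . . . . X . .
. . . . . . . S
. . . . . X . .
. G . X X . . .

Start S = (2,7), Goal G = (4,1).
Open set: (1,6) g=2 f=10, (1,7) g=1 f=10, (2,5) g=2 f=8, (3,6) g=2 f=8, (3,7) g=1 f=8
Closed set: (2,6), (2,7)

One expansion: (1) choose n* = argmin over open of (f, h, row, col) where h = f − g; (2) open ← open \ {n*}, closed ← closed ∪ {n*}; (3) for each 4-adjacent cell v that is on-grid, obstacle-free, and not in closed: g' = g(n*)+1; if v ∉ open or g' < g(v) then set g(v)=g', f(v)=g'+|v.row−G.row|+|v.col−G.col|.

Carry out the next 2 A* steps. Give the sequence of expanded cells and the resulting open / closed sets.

order=[(2,5) → (2,4)]; open=[(1,4) g=4 f=10, (1,6) g=2 f=10, (1,7) g=1 f=10, (2,3) g=4 f=8, (3,4) g=4 f=8, (3,6) g=2 f=8, (3,7) g=1 f=8]; closed=[(2,4), (2,5), (2,6), (2,7)]

step 1: expand (2,5) (f=8, h=6) → closed; open now [(1,6) g=2 f=10, (1,7) g=1 f=10, (2,4) g=3 f=8, (3,6) g=2 f=8, (3,7) g=1 f=8]
step 2: expand (2,4) (f=8, h=5) → closed; open now [(1,4) g=4 f=10, (1,6) g=2 f=10, (1,7) g=1 f=10, (2,3) g=4 f=8, (3,4) g=4 f=8, (3,6) g=2 f=8, (3,7) g=1 f=8]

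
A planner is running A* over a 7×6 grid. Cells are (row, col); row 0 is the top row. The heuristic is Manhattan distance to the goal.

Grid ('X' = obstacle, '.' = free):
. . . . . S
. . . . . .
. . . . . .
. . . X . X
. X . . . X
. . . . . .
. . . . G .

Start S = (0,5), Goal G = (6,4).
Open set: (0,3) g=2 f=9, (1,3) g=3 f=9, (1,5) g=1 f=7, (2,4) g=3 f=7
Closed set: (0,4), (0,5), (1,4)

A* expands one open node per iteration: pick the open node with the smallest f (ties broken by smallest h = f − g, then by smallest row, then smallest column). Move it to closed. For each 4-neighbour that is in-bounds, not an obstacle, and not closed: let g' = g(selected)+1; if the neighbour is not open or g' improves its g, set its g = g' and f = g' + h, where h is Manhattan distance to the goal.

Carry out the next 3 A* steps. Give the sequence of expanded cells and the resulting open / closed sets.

step 1: expand (2,4) (f=7, h=4) → closed; open now [(0,3) g=2 f=9, (1,3) g=3 f=9, (1,5) g=1 f=7, (2,3) g=4 f=9, (2,5) g=4 f=9, (3,4) g=4 f=7]
step 2: expand (3,4) (f=7, h=3) → closed; open now [(0,3) g=2 f=9, (1,3) g=3 f=9, (1,5) g=1 f=7, (2,3) g=4 f=9, (2,5) g=4 f=9, (4,4) g=5 f=7]
step 3: expand (4,4) (f=7, h=2) → closed; open now [(0,3) g=2 f=9, (1,3) g=3 f=9, (1,5) g=1 f=7, (2,3) g=4 f=9, (2,5) g=4 f=9, (4,3) g=6 f=9, (5,4) g=6 f=7]

order=[(2,4) → (3,4) → (4,4)]; open=[(0,3) g=2 f=9, (1,3) g=3 f=9, (1,5) g=1 f=7, (2,3) g=4 f=9, (2,5) g=4 f=9, (4,3) g=6 f=9, (5,4) g=6 f=7]; closed=[(0,4), (0,5), (1,4), (2,4), (3,4), (4,4)]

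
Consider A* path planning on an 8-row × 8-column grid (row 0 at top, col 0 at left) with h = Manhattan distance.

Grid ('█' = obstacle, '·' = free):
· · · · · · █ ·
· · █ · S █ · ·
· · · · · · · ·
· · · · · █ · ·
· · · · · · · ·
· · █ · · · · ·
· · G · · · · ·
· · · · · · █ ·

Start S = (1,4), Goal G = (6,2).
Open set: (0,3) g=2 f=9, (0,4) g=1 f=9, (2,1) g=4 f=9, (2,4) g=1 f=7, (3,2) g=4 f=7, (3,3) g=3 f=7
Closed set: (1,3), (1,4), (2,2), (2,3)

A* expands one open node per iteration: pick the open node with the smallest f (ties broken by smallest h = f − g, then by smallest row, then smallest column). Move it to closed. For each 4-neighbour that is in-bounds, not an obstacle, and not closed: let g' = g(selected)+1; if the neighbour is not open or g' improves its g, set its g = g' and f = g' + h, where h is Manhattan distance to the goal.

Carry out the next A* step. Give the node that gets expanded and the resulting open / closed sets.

step 1: expand (3,2) (f=7, h=3) → closed; open now [(0,3) g=2 f=9, (0,4) g=1 f=9, (2,1) g=4 f=9, (2,4) g=1 f=7, (3,1) g=5 f=9, (3,3) g=3 f=7, (4,2) g=5 f=7]

expanded=(3,2); open=[(0,3) g=2 f=9, (0,4) g=1 f=9, (2,1) g=4 f=9, (2,4) g=1 f=7, (3,1) g=5 f=9, (3,3) g=3 f=7, (4,2) g=5 f=7]; closed=[(1,3), (1,4), (2,2), (2,3), (3,2)]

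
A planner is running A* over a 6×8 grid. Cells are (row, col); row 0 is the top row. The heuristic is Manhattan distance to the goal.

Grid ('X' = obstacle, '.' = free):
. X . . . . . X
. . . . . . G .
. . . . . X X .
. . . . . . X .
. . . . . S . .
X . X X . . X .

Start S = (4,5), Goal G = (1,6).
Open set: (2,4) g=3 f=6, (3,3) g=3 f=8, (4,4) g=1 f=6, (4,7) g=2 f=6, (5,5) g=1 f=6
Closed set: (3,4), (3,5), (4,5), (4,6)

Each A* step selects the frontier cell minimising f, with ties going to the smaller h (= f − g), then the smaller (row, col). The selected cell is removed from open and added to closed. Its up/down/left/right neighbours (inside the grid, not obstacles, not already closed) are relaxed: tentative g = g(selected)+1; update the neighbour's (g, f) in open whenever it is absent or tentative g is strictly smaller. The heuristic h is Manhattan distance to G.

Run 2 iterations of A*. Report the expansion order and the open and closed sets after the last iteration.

step 1: expand (2,4) (f=6, h=3) → closed; open now [(1,4) g=4 f=6, (2,3) g=4 f=8, (3,3) g=3 f=8, (4,4) g=1 f=6, (4,7) g=2 f=6, (5,5) g=1 f=6]
step 2: expand (1,4) (f=6, h=2) → closed; open now [(0,4) g=5 f=8, (1,3) g=5 f=8, (1,5) g=5 f=6, (2,3) g=4 f=8, (3,3) g=3 f=8, (4,4) g=1 f=6, (4,7) g=2 f=6, (5,5) g=1 f=6]

order=[(2,4) → (1,4)]; open=[(0,4) g=5 f=8, (1,3) g=5 f=8, (1,5) g=5 f=6, (2,3) g=4 f=8, (3,3) g=3 f=8, (4,4) g=1 f=6, (4,7) g=2 f=6, (5,5) g=1 f=6]; closed=[(1,4), (2,4), (3,4), (3,5), (4,5), (4,6)]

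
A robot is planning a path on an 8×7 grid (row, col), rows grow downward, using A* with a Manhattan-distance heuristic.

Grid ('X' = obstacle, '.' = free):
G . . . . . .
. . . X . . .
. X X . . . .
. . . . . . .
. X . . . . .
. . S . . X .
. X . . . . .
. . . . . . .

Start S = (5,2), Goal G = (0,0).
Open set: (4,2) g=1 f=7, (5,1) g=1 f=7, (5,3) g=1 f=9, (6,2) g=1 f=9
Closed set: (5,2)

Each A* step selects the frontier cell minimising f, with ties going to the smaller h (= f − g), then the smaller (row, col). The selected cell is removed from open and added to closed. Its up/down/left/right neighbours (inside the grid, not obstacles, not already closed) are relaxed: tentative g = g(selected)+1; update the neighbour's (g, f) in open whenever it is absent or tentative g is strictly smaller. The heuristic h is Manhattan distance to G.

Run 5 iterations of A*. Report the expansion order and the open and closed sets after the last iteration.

step 1: expand (4,2) (f=7, h=6) → closed; open now [(3,2) g=2 f=7, (4,3) g=2 f=9, (5,1) g=1 f=7, (5,3) g=1 f=9, (6,2) g=1 f=9]
step 2: expand (3,2) (f=7, h=5) → closed; open now [(3,1) g=3 f=7, (3,3) g=3 f=9, (4,3) g=2 f=9, (5,1) g=1 f=7, (5,3) g=1 f=9, (6,2) g=1 f=9]
step 3: expand (3,1) (f=7, h=4) → closed; open now [(3,0) g=4 f=7, (3,3) g=3 f=9, (4,3) g=2 f=9, (5,1) g=1 f=7, (5,3) g=1 f=9, (6,2) g=1 f=9]
step 4: expand (3,0) (f=7, h=3) → closed; open now [(2,0) g=5 f=7, (3,3) g=3 f=9, (4,0) g=5 f=9, (4,3) g=2 f=9, (5,1) g=1 f=7, (5,3) g=1 f=9, (6,2) g=1 f=9]
step 5: expand (2,0) (f=7, h=2) → closed; open now [(1,0) g=6 f=7, (3,3) g=3 f=9, (4,0) g=5 f=9, (4,3) g=2 f=9, (5,1) g=1 f=7, (5,3) g=1 f=9, (6,2) g=1 f=9]

order=[(4,2) → (3,2) → (3,1) → (3,0) → (2,0)]; open=[(1,0) g=6 f=7, (3,3) g=3 f=9, (4,0) g=5 f=9, (4,3) g=2 f=9, (5,1) g=1 f=7, (5,3) g=1 f=9, (6,2) g=1 f=9]; closed=[(2,0), (3,0), (3,1), (3,2), (4,2), (5,2)]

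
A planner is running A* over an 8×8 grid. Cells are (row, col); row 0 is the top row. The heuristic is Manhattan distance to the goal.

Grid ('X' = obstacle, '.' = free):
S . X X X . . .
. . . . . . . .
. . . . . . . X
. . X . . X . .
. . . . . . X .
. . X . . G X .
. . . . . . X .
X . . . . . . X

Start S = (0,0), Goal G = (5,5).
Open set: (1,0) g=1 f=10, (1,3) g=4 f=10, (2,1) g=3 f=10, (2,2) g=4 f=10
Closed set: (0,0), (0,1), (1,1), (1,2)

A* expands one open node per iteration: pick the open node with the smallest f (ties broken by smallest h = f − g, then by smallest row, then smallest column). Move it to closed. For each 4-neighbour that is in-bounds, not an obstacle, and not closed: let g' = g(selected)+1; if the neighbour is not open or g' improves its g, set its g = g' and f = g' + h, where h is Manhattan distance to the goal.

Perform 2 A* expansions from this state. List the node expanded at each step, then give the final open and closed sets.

order=[(1,3) → (1,4)]; open=[(1,0) g=1 f=10, (1,5) g=6 f=10, (2,1) g=3 f=10, (2,2) g=4 f=10, (2,3) g=5 f=10, (2,4) g=6 f=10]; closed=[(0,0), (0,1), (1,1), (1,2), (1,3), (1,4)]

step 1: expand (1,3) (f=10, h=6) → closed; open now [(1,0) g=1 f=10, (1,4) g=5 f=10, (2,1) g=3 f=10, (2,2) g=4 f=10, (2,3) g=5 f=10]
step 2: expand (1,4) (f=10, h=5) → closed; open now [(1,0) g=1 f=10, (1,5) g=6 f=10, (2,1) g=3 f=10, (2,2) g=4 f=10, (2,3) g=5 f=10, (2,4) g=6 f=10]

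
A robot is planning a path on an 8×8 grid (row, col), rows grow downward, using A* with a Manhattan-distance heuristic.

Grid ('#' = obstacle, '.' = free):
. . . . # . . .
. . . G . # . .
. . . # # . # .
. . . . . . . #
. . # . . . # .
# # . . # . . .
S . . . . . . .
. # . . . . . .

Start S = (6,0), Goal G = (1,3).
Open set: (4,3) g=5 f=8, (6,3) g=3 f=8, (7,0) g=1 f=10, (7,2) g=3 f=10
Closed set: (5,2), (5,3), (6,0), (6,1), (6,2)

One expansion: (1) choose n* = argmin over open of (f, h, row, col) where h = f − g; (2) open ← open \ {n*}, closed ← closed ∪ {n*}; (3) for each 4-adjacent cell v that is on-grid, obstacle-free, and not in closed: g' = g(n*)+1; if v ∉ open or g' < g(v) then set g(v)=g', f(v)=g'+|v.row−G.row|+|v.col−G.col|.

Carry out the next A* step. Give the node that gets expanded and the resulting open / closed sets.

expanded=(4,3); open=[(3,3) g=6 f=8, (4,4) g=6 f=10, (6,3) g=3 f=8, (7,0) g=1 f=10, (7,2) g=3 f=10]; closed=[(4,3), (5,2), (5,3), (6,0), (6,1), (6,2)]

step 1: expand (4,3) (f=8, h=3) → closed; open now [(3,3) g=6 f=8, (4,4) g=6 f=10, (6,3) g=3 f=8, (7,0) g=1 f=10, (7,2) g=3 f=10]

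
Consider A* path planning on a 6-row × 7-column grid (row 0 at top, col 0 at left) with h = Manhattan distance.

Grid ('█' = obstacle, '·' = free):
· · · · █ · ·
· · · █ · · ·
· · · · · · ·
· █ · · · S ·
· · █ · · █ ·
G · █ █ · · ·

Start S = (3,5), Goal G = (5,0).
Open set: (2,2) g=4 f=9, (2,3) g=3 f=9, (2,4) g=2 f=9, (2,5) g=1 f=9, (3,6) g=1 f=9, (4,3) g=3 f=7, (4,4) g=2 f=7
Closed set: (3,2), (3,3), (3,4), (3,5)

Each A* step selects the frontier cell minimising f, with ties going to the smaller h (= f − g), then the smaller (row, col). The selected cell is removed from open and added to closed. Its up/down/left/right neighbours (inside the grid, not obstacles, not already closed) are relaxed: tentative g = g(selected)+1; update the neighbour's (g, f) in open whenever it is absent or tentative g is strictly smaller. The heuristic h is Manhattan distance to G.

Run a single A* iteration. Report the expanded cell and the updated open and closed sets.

expanded=(4,3); open=[(2,2) g=4 f=9, (2,3) g=3 f=9, (2,4) g=2 f=9, (2,5) g=1 f=9, (3,6) g=1 f=9, (4,4) g=2 f=7]; closed=[(3,2), (3,3), (3,4), (3,5), (4,3)]

step 1: expand (4,3) (f=7, h=4) → closed; open now [(2,2) g=4 f=9, (2,3) g=3 f=9, (2,4) g=2 f=9, (2,5) g=1 f=9, (3,6) g=1 f=9, (4,4) g=2 f=7]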